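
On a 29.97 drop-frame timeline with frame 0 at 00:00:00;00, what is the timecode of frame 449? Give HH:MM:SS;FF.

00:00:14;29

Each 10-minute DF block holds 10 × 60 × 30 − 9 × 2 = 17982 frames. 449 ÷ 17982 → 0 full blocks, remainder 449.
Within the partial block the first minute is 1800 frames and each further minute 1798, so 0 further minute boundaries passed. Total skipped labels = 18 × 0 + 2 × 0 = 0.
Non-drop label index = 449 + 0 = 449; at 30 labels/s that is 00:00:14:29, i.e. DF 00:00:14;29.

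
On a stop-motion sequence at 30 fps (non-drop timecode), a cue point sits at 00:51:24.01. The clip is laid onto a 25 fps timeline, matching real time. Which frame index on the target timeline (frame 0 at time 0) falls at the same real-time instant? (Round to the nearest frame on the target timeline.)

frame 77101

Source frame index: (0×3600 + 51×60 + 24) × 30 + 1 = 92521.
Real time: 92521 / (30) = 92521/30 s.
Target frame: (92521/30) × (25) = 462605/6 ≈ 77100.833 → 77101.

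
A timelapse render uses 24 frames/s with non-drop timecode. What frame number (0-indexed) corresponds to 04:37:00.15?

Total seconds to the label: (4 × 3600 + 37 × 60 + 0) = 16620.
Frame index = 16620 × 24 + 15 = 398895.

frame 398895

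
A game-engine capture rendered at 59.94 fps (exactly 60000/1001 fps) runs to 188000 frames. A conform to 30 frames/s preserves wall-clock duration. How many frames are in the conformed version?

Target frames = source frames × (target rate / source rate) = 188000 × (30)/(60000/1001) = 188000 × 1001/2000 = 94094.

94094 frames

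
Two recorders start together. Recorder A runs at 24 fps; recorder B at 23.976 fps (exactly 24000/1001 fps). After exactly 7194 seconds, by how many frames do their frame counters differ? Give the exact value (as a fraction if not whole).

A emits 24 × 7194 = 172656 frames; B emits 24000/1001 × 7194 = 15696000/91.
Difference = 15696/91 frames (≈ 172.4835); B is behind A.

15696/91 frames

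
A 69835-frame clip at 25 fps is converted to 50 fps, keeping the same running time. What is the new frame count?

139670 frames

Frames at target rate = 69835 × (50) / (25) = 139670.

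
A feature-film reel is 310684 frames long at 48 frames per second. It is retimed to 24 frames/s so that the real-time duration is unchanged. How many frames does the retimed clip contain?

155342 frames

Frames at target rate = 310684 × (24) / (48) = 155342.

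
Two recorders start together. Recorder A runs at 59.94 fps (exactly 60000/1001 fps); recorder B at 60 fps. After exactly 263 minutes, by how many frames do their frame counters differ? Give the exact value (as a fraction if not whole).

946800/1001 frames

263 min = 15780 s.
A emits 60000/1001 × 15780 = 946800000/1001 frames; B emits 60 × 15780 = 946800.
Difference = 946800/1001 frames (≈ 945.8541); B is ahead of A.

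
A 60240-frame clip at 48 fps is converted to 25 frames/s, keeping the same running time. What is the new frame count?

31375 frames

Target frames = source frames × (target rate / source rate) = 60240 × (25)/(48) = 60240 × 25/48 = 31375.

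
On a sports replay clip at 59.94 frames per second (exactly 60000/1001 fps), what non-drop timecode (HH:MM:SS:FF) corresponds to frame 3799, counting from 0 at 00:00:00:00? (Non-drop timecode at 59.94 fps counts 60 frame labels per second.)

3799 ÷ 60 = 63 full seconds, remainder 19 frames.
63 s = 0 h 1 min 3 s.
Timecode: 00:01:03:19.

00:01:03:19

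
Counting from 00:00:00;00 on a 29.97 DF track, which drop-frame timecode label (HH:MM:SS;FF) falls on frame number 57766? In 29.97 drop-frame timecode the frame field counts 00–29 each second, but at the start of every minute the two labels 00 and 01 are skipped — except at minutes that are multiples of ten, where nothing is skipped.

00:32:07;14

Each 10-minute DF block holds 10 × 60 × 30 − 9 × 2 = 17982 frames. 57766 ÷ 17982 → 3 full blocks, remainder 3820.
Within the partial block the first minute is 1800 frames and each further minute 1798, so 2 further minute boundaries passed. Total skipped labels = 18 × 3 + 2 × 2 = 58.
Non-drop label index = 57766 + 58 = 57824; at 30 labels/s that is 00:32:07:14, i.e. DF 00:32:07;14.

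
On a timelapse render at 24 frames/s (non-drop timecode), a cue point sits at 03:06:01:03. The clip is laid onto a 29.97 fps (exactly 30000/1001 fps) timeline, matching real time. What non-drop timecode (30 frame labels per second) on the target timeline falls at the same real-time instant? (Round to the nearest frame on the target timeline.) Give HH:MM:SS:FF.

Source frame index: (3×3600 + 6×60 + 1) × 24 + 3 = 267867.
Real time: 267867 / (24) = 89289/8 s.
Target frame: (89289/8) × (30000/1001) = 334833750/1001 ≈ 334499.251 → 334499.
At 30 labels/s: frame 334499 → 03:05:49:29.

03:05:49:29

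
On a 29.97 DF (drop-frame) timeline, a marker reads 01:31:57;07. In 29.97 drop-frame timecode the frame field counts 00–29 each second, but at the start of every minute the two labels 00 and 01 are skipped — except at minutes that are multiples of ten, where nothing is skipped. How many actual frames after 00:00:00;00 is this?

As if non-drop at 30 labels/s: (1 × 3600 + 31 × 60 + 57) × 30 + 7 = 165517.
Minute boundaries passed: 91; those not divisible by 10: 91 − 9 = 82; dropped labels = 2 × 82 = 164.
Actual frame index = 165517 − 164 = 165353.

165353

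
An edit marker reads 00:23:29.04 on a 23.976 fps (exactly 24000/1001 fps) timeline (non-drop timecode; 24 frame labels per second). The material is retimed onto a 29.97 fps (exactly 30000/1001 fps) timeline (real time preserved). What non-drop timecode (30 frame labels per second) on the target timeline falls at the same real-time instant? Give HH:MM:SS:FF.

Source frame index: (0×3600 + 23×60 + 29) × 24 + 4 = 33820.
Real time: 33820 / (24000/1001) = 1692691/1200 s.
Target frame: (1692691/1200) × (30000/1001) = 42275.
At 30 labels/s: frame 42275 → 00:23:29:05.

00:23:29:05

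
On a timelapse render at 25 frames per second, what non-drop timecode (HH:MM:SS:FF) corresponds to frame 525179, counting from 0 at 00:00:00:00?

05:50:07:04

525179 ÷ 25 = 21007 full seconds, remainder 4 frames.
21007 s = 5 h 50 min 7 s.
Timecode: 05:50:07:04.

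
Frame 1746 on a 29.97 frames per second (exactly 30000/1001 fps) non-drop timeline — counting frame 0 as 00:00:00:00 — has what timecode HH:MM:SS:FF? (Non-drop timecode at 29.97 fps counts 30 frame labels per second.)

1746 ÷ 30 = 58 full seconds, remainder 6 frames.
58 s = 0 h 0 min 58 s.
Timecode: 00:00:58:06.

00:00:58:06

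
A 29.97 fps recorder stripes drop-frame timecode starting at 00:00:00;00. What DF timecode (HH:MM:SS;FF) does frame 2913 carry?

00:01:37;05

Ten DF minutes hold 17982 frames, so frame 2913 lies in block 0 (frames 0–17981) with 2913 frames into that block.
The block's first minute is 1800 frames and the rest 1798 each; 2913 frames reaches minute 1, so 0 × 18 + 1 × 2 = 2 labels have been skipped so far.
Adding those back, label number 2913 + 2 = 2915 at 30 labels/s is 97 s + 5 f = 0 h 1 min 37 s frame 5, i.e. 00:01:37;05.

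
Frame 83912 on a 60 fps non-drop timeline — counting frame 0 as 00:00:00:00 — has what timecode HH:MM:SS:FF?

00:23:18:32

83912 ÷ 60 = 1398 full seconds, remainder 32 frames.
1398 s = 0 h 23 min 18 s.
Timecode: 00:23:18:32.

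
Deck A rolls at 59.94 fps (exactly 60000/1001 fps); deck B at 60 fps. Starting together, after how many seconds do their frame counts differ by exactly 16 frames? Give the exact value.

4004/15 seconds

The gap grows by |60 − 60000/1001| = 60/1001 frames per second.
Time for a 16-frame gap: 16 ÷ (60/1001) = 4004/15 s.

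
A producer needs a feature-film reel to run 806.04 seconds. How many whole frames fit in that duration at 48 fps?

38689 frames

Frames = 806.04 × 48 = 967248/25 ≈ 38689.9200.
Complete frames: 38689.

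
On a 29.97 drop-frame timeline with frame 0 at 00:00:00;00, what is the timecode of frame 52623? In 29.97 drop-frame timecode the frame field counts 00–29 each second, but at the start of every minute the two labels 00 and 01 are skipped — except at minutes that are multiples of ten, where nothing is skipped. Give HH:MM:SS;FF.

00:29:15;27

Each 10-minute DF block holds 10 × 60 × 30 − 9 × 2 = 17982 frames. 52623 ÷ 17982 → 2 full blocks, remainder 16659.
Within the partial block the first minute is 1800 frames and each further minute 1798, so 9 further minute boundaries passed. Total skipped labels = 18 × 2 + 2 × 9 = 54.
Non-drop label index = 52623 + 54 = 52677; at 30 labels/s that is 00:29:15:27, i.e. DF 00:29:15;27.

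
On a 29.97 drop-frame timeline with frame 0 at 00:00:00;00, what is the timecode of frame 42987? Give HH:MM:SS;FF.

Ten DF minutes hold 17982 frames, so frame 42987 lies in block 2 (frames 35964–53945) with 7023 frames into that block.
The block's first minute is 1800 frames and the rest 1798 each; 7023 frames reaches minute 3, so 2 × 18 + 3 × 2 = 42 labels have been skipped so far.
Adding those back, label number 42987 + 42 = 43029 at 30 labels/s is 1434 s + 9 f = 0 h 23 min 54 s frame 9, i.e. 00:23:54;09.

00:23:54;09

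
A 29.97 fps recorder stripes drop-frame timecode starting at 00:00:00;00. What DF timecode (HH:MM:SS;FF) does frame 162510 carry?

01:30:22;12

Ten DF minutes hold 17982 frames, so frame 162510 lies in block 9 (frames 161838–179819) with 672 frames into that block.
The block's first minute is 1800 frames and the rest 1798 each; 672 frames reaches minute 0, so 9 × 18 + 0 × 2 = 162 labels have been skipped so far.
Adding those back, label number 162510 + 162 = 162672 at 30 labels/s is 5422 s + 12 f = 1 h 30 min 22 s frame 12, i.e. 01:30:22;12.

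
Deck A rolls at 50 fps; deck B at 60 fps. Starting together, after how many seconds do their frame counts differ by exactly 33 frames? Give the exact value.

3.3 seconds

The gap grows by |60 − 50| = 10 frames per second.
Time for a 33-frame gap: 33 ÷ (10) = 3.3 s.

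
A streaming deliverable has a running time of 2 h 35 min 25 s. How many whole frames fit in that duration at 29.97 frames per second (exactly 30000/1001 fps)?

2 h 35 min 25 s = 9325 s.
Frames = 9325 × 30000/1001 = 279750000/1001 ≈ 279470.5295.
Complete frames: 279470.

279470 frames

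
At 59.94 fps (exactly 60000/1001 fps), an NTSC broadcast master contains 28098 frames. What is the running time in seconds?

Running time = 28098 / (60000/1001) = 468.7683 s.

468.7683 seconds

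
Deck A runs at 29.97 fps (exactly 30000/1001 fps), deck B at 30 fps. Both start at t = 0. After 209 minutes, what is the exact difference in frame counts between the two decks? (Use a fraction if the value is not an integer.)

209 min = 12540 s.
A emits 30000/1001 × 12540 = 34200000/91 frames; B emits 30 × 12540 = 376200.
Difference = 34200/91 frames (≈ 375.8242); B is ahead of A.

34200/91 frames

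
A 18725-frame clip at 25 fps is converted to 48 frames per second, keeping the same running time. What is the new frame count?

Target frames = source frames × (target rate / source rate) = 18725 × (48)/(25) = 18725 × 48/25 = 35952.

35952 frames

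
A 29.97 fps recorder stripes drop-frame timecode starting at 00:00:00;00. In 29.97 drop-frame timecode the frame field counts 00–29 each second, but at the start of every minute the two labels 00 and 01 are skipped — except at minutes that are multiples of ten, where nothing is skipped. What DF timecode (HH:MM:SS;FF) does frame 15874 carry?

00:08:49;20

Each 10-minute DF block holds 10 × 60 × 30 − 9 × 2 = 17982 frames. 15874 ÷ 17982 → 0 full blocks, remainder 15874.
Within the partial block the first minute is 1800 frames and each further minute 1798, so 8 further minute boundaries passed. Total skipped labels = 18 × 0 + 2 × 8 = 16.
Non-drop label index = 15874 + 16 = 15890; at 30 labels/s that is 00:08:49:20, i.e. DF 00:08:49;20.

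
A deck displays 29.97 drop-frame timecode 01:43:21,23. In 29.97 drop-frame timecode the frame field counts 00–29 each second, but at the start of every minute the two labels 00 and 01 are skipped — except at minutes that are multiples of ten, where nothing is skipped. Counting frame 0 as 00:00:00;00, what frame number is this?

Complete 10-minute blocks: 10, each 17982 frames → 179820.
Remaining 3 whole minutes in the current block: 1800 + 2 × 1798 = 5396 frames.
Within the current minute: 21 × 30 + 23 − 2 = 651 (labels ;00/;01 skipped at this minute). Total = 179820 + 5396 + 651 = 185867.

185867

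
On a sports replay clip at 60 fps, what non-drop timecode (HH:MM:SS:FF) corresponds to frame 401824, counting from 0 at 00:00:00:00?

401824 ÷ 60 = 6697 full seconds, remainder 4 frames.
6697 s = 1 h 51 min 37 s.
Timecode: 01:51:37:04.

01:51:37:04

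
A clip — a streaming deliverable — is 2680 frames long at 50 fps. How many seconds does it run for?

Running time = 2680 / (50) = 53.6 s.

53.6 seconds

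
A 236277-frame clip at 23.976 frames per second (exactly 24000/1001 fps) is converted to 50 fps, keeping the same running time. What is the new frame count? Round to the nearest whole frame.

Frames at target rate = 236277 × (50) / (24000/1001) = 78837759/160 ≈ 492735.994.
Nearest whole frame: 492736.

492736 frames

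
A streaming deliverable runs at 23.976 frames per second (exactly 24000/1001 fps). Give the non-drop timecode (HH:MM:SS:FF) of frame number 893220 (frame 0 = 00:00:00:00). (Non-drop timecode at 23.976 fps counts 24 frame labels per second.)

893220 ÷ 24 = 37217 full seconds, remainder 12 frames.
37217 s = 10 h 20 min 17 s.
Timecode: 10:20:17:12.

10:20:17:12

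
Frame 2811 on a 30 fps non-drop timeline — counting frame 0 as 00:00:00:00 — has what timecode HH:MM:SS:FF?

00:01:33:21

2811 ÷ 30 = 93 full seconds, remainder 21 frames.
93 s = 0 h 1 min 33 s.
Timecode: 00:01:33:21.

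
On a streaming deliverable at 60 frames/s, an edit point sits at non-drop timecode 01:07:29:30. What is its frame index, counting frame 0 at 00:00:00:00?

Total seconds to the label: (1 × 3600 + 7 × 60 + 29) = 4049.
Frame index = 4049 × 60 + 30 = 242970.

frame 242970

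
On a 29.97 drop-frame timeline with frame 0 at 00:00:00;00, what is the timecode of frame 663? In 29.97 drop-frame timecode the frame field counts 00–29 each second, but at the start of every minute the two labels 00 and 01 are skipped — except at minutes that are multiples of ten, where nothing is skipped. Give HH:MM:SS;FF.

00:00:22;03

Each 10-minute DF block holds 10 × 60 × 30 − 9 × 2 = 17982 frames. 663 ÷ 17982 → 0 full blocks, remainder 663.
Within the partial block the first minute is 1800 frames and each further minute 1798, so 0 further minute boundaries passed. Total skipped labels = 18 × 0 + 2 × 0 = 0.
Non-drop label index = 663 + 0 = 663; at 30 labels/s that is 00:00:22:03, i.e. DF 00:00:22;03.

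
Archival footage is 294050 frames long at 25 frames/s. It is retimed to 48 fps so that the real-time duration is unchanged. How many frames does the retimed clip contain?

564576 frames

Target frames = source frames × (target rate / source rate) = 294050 × (48)/(25) = 294050 × 48/25 = 564576.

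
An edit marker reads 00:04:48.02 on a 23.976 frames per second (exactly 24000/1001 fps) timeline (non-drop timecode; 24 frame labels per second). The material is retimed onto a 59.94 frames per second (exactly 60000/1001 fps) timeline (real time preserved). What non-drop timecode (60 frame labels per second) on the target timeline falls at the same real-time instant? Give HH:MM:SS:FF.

00:04:48:05

Source frame index: (0×3600 + 4×60 + 48) × 24 + 2 = 6914.
Real time: 6914 / (24000/1001) = 3460457/12000 s.
Target frame: (3460457/12000) × (60000/1001) = 17285.
At 60 labels/s: frame 17285 → 00:04:48:05.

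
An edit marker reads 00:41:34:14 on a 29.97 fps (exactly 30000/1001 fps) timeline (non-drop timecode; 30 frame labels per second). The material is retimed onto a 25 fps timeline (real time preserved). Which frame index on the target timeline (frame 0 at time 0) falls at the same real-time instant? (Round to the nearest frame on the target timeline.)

frame 62424

Source frame index: (0×3600 + 41×60 + 34) × 30 + 14 = 74834.
Real time: 74834 / (30000/1001) = 37454417/15000 s.
Target frame: (37454417/15000) × (25) = 37454417/600 ≈ 62424.028 → 62424.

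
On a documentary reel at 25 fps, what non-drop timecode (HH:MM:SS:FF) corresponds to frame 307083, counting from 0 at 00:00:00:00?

307083 ÷ 25 = 12283 full seconds, remainder 8 frames.
12283 s = 3 h 24 min 43 s.
Timecode: 03:24:43:08.

03:24:43:08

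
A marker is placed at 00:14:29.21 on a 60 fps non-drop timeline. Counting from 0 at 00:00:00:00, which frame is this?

Total seconds to the label: (0 × 3600 + 14 × 60 + 29) = 869.
Frame index = 869 × 60 + 21 = 52161.

52161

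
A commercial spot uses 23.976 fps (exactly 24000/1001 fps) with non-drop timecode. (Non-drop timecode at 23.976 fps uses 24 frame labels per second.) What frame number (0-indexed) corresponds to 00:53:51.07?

frame 77551

Total seconds to the label: (0 × 3600 + 53 × 60 + 51) = 3231.
Frame index = 3231 × 24 + 7 = 77551.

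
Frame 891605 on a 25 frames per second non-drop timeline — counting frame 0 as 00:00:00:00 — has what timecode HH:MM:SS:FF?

09:54:24:05

891605 ÷ 25 = 35664 full seconds, remainder 5 frames.
35664 s = 9 h 54 min 24 s.
Timecode: 09:54:24:05.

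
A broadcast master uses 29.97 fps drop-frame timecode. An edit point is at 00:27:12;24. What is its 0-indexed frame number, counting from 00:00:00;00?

48934

Complete 10-minute blocks: 2, each 17982 frames → 35964.
Remaining 7 whole minutes in the current block: 1800 + 6 × 1798 = 12588 frames.
Within the current minute: 12 × 30 + 24 − 2 = 382 (labels ;00/;01 skipped at this minute). Total = 35964 + 12588 + 382 = 48934.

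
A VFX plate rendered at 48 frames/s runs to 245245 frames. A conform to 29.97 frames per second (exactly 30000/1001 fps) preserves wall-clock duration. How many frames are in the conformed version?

153125 frames

Target frames = source frames × (target rate / source rate) = 245245 × (30000/1001)/(48) = 245245 × 625/1001 = 153125.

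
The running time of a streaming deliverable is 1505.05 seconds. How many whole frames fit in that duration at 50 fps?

75252 frames

Frames = 1505.05 × 50 = 150505/2 ≈ 75252.5000.
Complete frames: 75252.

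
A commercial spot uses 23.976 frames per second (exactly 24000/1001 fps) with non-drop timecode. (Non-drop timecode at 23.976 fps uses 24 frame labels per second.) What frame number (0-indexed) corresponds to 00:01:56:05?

2789

Total seconds to the label: (0 × 3600 + 1 × 60 + 56) = 116.
Frame index = 116 × 24 + 5 = 2789.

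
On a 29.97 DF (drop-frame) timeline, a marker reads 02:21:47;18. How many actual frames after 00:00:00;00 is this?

254974

Complete 10-minute blocks: 14, each 17982 frames → 251748.
Remaining 1 whole minute in the current block: 1800 + 0 × 1798 = 1800 frames.
Within the current minute: 47 × 30 + 18 − 2 = 1426 (labels ;00/;01 skipped at this minute). Total = 251748 + 1800 + 1426 = 254974.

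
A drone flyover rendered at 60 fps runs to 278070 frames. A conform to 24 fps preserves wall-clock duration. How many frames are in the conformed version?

111228 frames

Target frames = source frames × (target rate / source rate) = 278070 × (24)/(60) = 278070 × 2/5 = 111228.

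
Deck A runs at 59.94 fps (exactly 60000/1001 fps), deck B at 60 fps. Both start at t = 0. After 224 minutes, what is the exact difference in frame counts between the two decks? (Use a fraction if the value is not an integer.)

224 min = 13440 s.
A emits 60000/1001 × 13440 = 115200000/143 frames; B emits 60 × 13440 = 806400.
Difference = 115200/143 frames (≈ 805.5944); B is ahead of A.

115200/143 frames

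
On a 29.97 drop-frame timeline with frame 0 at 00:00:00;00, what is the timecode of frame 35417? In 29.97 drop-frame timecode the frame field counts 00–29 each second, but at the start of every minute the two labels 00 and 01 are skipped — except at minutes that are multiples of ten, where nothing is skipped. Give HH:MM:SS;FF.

00:19:41;23

Ten DF minutes hold 17982 frames, so frame 35417 lies in block 1 (frames 17982–35963) with 17435 frames into that block.
The block's first minute is 1800 frames and the rest 1798 each; 17435 frames reaches minute 9, so 1 × 18 + 9 × 2 = 36 labels have been skipped so far.
Adding those back, label number 35417 + 36 = 35453 at 30 labels/s is 1181 s + 23 f = 0 h 19 min 41 s frame 23, i.e. 00:19:41;23.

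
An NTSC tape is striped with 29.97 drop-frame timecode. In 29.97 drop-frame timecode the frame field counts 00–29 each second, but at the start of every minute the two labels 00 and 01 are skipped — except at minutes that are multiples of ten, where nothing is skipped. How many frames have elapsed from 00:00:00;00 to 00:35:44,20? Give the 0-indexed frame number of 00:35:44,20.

Complete 10-minute blocks: 3, each 17982 frames → 53946.
Remaining 5 whole minutes in the current block: 1800 + 4 × 1798 = 8992 frames.
Within the current minute: 44 × 30 + 20 − 2 = 1338 (labels ;00/;01 skipped at this minute). Total = 53946 + 8992 + 1338 = 64276.

64276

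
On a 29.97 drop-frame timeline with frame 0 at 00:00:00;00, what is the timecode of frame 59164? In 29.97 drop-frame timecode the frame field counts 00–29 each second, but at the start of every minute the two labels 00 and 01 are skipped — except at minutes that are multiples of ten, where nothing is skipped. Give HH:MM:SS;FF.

Each 10-minute DF block holds 10 × 60 × 30 − 9 × 2 = 17982 frames. 59164 ÷ 17982 → 3 full blocks, remainder 5218.
Within the partial block the first minute is 1800 frames and each further minute 1798, so 2 further minute boundaries passed. Total skipped labels = 18 × 3 + 2 × 2 = 58.
Non-drop label index = 59164 + 58 = 59222; at 30 labels/s that is 00:32:54:02, i.e. DF 00:32:54;02.

00:32:54;02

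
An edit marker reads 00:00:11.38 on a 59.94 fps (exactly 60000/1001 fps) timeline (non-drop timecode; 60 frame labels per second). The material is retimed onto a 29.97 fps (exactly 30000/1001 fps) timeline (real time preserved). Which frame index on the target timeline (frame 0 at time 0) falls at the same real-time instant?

frame 349

Source frame index: (0×3600 + 0×60 + 11) × 60 + 38 = 698.
Real time: 698 / (60000/1001) = 349349/30000 s.
Target frame: (349349/30000) × (30000/1001) = 349.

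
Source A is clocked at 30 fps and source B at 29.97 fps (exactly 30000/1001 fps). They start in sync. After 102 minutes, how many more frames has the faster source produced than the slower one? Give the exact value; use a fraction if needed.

102 min = 6120 s.
A emits 30 × 6120 = 183600 frames; B emits 30000/1001 × 6120 = 183600000/1001.
Difference = 183600/1001 frames (≈ 183.4166); B is behind A.

183600/1001 frames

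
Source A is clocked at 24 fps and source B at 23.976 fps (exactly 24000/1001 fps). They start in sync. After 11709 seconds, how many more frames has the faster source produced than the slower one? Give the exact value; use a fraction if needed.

A emits 24 × 11709 = 281016 frames; B emits 24000/1001 × 11709 = 281016000/1001.
Difference = 281016/1001 frames (≈ 280.7353); B is behind A.

281016/1001 frames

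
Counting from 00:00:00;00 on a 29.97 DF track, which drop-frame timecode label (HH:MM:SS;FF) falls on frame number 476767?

04:25:08;05

Ten DF minutes hold 17982 frames, so frame 476767 lies in block 26 (frames 467532–485513) with 9235 frames into that block.
The block's first minute is 1800 frames and the rest 1798 each; 9235 frames reaches minute 5, so 26 × 18 + 5 × 2 = 478 labels have been skipped so far.
Adding those back, label number 476767 + 478 = 477245 at 30 labels/s is 15908 s + 5 f = 4 h 25 min 8 s frame 5, i.e. 04:25:08;05.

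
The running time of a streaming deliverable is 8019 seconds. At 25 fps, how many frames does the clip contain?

200475 frames

Frames = 8019 × 25 = 200475.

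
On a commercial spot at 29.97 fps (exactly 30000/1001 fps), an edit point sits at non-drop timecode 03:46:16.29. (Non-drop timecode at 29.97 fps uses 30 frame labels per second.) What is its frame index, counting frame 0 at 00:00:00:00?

frame 407309

Total seconds to the label: (3 × 3600 + 46 × 60 + 16) = 13576.
Frame index = 13576 × 30 + 29 = 407309.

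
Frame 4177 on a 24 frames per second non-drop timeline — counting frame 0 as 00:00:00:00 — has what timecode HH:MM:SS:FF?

00:02:54:01

4177 ÷ 24 = 174 full seconds, remainder 1 frame.
174 s = 0 h 2 min 54 s.
Timecode: 00:02:54:01.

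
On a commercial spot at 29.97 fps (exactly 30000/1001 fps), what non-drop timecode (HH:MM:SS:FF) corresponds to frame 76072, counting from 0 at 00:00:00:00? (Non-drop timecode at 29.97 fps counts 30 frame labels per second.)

00:42:15:22

76072 ÷ 30 = 2535 full seconds, remainder 22 frames.
2535 s = 0 h 42 min 15 s.
Timecode: 00:42:15:22.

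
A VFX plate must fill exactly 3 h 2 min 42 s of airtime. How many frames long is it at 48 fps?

3 h 2 min 42 s = 10962 s.
Frames = 10962 × 48 = 526176.

526176 frames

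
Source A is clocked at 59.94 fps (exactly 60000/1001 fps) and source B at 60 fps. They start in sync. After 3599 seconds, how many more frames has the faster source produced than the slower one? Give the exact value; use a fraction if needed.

215940/1001 frames

A emits 60000/1001 × 3599 = 215940000/1001 frames; B emits 60 × 3599 = 215940.
Difference = 215940/1001 frames (≈ 215.7243); B is ahead of A.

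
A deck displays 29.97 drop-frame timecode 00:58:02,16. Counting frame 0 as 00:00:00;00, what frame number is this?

104370

Complete 10-minute blocks: 5, each 17982 frames → 89910.
Remaining 8 whole minutes in the current block: 1800 + 7 × 1798 = 14386 frames.
Within the current minute: 2 × 30 + 16 − 2 = 74 (labels ;00/;01 skipped at this minute). Total = 89910 + 14386 + 74 = 104370.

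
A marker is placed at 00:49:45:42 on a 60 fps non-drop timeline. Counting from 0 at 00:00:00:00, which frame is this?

179142

Total seconds to the label: (0 × 3600 + 49 × 60 + 45) = 2985.
Frame index = 2985 × 60 + 42 = 179142.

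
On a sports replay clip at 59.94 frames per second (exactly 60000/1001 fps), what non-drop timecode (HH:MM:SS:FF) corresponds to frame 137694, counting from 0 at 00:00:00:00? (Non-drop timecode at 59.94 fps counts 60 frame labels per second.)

00:38:14:54

137694 ÷ 60 = 2294 full seconds, remainder 54 frames.
2294 s = 0 h 38 min 14 s.
Timecode: 00:38:14:54.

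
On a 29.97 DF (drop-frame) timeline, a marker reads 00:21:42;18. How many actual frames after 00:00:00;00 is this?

39040

Complete 10-minute blocks: 2, each 17982 frames → 35964.
Remaining 1 whole minute in the current block: 1800 + 0 × 1798 = 1800 frames.
Within the current minute: 42 × 30 + 18 − 2 = 1276 (labels ;00/;01 skipped at this minute). Total = 35964 + 1800 + 1276 = 39040.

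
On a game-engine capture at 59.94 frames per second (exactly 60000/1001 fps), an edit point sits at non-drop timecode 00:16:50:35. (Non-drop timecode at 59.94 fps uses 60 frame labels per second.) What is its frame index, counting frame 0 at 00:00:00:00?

Total seconds to the label: (0 × 3600 + 16 × 60 + 50) = 1010.
Frame index = 1010 × 60 + 35 = 60635.

frame 60635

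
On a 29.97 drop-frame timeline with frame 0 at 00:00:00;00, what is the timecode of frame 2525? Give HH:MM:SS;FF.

00:01:24;07

Ten DF minutes hold 17982 frames, so frame 2525 lies in block 0 (frames 0–17981) with 2525 frames into that block.
The block's first minute is 1800 frames and the rest 1798 each; 2525 frames reaches minute 1, so 0 × 18 + 1 × 2 = 2 labels have been skipped so far.
Adding those back, label number 2525 + 2 = 2527 at 30 labels/s is 84 s + 7 f = 0 h 1 min 24 s frame 7, i.e. 00:01:24;07.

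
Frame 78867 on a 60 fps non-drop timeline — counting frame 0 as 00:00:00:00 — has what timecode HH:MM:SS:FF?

78867 ÷ 60 = 1314 full seconds, remainder 27 frames.
1314 s = 0 h 21 min 54 s.
Timecode: 00:21:54:27.

00:21:54:27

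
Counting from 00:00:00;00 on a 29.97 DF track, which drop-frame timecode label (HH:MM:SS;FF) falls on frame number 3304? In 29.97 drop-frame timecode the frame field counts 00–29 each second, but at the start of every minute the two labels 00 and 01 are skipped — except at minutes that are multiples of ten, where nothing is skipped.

Ten DF minutes hold 17982 frames, so frame 3304 lies in block 0 (frames 0–17981) with 3304 frames into that block.
The block's first minute is 1800 frames and the rest 1798 each; 3304 frames reaches minute 1, so 0 × 18 + 1 × 2 = 2 labels have been skipped so far.
Adding those back, label number 3304 + 2 = 3306 at 30 labels/s is 110 s + 6 f = 0 h 1 min 50 s frame 6, i.e. 00:01:50;06.

00:01:50;06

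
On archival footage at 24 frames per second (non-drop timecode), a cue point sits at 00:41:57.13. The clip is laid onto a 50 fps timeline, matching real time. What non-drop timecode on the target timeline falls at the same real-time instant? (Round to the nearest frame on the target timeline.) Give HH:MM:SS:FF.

Source frame index: (0×3600 + 41×60 + 57) × 24 + 13 = 60421.
Real time: 60421 / (24) = 60421/24 s.
Target frame: (60421/24) × (50) = 1510525/12 ≈ 125877.083 → 125877.
At 50 labels/s: frame 125877 → 00:41:57:27.

00:41:57:27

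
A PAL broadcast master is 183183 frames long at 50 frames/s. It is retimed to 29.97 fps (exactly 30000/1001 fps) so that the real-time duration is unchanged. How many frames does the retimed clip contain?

Target frames = source frames × (target rate / source rate) = 183183 × (30000/1001)/(50) = 183183 × 600/1001 = 109800.

109800 frames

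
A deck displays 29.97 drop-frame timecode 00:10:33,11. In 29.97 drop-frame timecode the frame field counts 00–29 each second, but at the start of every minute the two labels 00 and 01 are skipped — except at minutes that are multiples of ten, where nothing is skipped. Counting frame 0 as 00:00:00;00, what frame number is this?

Complete 10-minute blocks: 1, each 17982 frames → 17982.
Remaining 0 whole minutes in the current block: 0 frames.
Within the current minute: 33 × 30 + 11 = 1001. Total = 17982 + 0 + 1001 = 18983.

18983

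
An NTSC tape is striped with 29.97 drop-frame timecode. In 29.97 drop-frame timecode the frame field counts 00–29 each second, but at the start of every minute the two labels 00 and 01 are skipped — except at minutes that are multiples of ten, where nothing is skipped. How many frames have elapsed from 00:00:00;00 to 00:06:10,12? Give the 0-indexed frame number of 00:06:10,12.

Complete 10-minute blocks: 0, each 17982 frames → 0.
Remaining 6 whole minutes in the current block: 1800 + 5 × 1798 = 10790 frames.
Within the current minute: 10 × 30 + 12 − 2 = 310 (labels ;00/;01 skipped at this minute). Total = 0 + 10790 + 310 = 11100.

11100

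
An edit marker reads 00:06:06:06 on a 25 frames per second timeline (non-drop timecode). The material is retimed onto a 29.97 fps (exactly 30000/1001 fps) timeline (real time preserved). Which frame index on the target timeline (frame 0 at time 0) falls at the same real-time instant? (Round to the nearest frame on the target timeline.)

frame 10976

Source frame index: (0×3600 + 6×60 + 6) × 25 + 6 = 9156.
Real time: 9156 / (25) = 9156/25 s.
Target frame: (9156/25) × (30000/1001) = 1569600/143 ≈ 10976.224 → 10976.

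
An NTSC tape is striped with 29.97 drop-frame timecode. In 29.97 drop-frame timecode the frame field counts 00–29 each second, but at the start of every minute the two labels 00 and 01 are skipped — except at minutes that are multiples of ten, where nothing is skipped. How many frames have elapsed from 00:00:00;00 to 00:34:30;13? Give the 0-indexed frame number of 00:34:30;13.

62051

As if non-drop at 30 labels/s: (0 × 3600 + 34 × 60 + 30) × 30 + 13 = 62113.
Minute boundaries passed: 34; those not divisible by 10: 34 − 3 = 31; dropped labels = 2 × 31 = 62.
Actual frame index = 62113 − 62 = 62051.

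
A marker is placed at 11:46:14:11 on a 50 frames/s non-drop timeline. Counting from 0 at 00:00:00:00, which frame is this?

Total seconds to the label: (11 × 3600 + 46 × 60 + 14) = 42374.
Frame index = 42374 × 50 + 11 = 2118711.

frame 2118711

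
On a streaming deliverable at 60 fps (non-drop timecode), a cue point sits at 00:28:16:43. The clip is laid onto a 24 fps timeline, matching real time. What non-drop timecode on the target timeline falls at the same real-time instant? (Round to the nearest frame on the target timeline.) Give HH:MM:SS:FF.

Source frame index: (0×3600 + 28×60 + 16) × 60 + 43 = 101803.
Real time: 101803 / (60) = 101803/60 s.
Target frame: (101803/60) × (24) = 203606/5 ≈ 40721.200 → 40721.
At 24 labels/s: frame 40721 → 00:28:16:17.

00:28:16:17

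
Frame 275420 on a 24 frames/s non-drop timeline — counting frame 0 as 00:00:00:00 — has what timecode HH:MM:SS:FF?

03:11:15:20

275420 ÷ 24 = 11475 full seconds, remainder 20 frames.
11475 s = 3 h 11 min 15 s.
Timecode: 03:11:15:20.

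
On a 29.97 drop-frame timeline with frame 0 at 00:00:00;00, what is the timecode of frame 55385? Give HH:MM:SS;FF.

Each 10-minute DF block holds 10 × 60 × 30 − 9 × 2 = 17982 frames. 55385 ÷ 17982 → 3 full blocks, remainder 1439.
Within the partial block the first minute is 1800 frames and each further minute 1798, so 0 further minute boundaries passed. Total skipped labels = 18 × 3 + 2 × 0 = 54.
Non-drop label index = 55385 + 54 = 55439; at 30 labels/s that is 00:30:47:29, i.e. DF 00:30:47;29.

00:30:47;29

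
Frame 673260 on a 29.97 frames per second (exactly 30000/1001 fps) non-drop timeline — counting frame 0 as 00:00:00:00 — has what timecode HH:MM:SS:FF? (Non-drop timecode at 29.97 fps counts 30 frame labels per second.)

673260 ÷ 30 = 22442 full seconds, remainder 0 frames.
22442 s = 6 h 14 min 2 s.
Timecode: 06:14:02:00.

06:14:02:00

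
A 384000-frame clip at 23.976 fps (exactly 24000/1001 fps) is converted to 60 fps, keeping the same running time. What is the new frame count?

960960 frames

Target frames = source frames × (target rate / source rate) = 384000 × (60)/(24000/1001) = 384000 × 1001/400 = 960960.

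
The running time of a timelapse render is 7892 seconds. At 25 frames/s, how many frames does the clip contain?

Frames = 7892 × 25 = 197300.

197300 frames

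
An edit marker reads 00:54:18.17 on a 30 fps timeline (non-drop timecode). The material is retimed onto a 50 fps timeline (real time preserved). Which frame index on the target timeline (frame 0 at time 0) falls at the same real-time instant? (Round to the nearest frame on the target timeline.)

Source frame index: (0×3600 + 54×60 + 18) × 30 + 17 = 97757.
Real time: 97757 / (30) = 97757/30 s.
Target frame: (97757/30) × (50) = 488785/3 ≈ 162928.333 → 162928.

frame 162928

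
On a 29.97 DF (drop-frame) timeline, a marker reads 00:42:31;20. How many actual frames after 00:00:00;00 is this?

Complete 10-minute blocks: 4, each 17982 frames → 71928.
Remaining 2 whole minutes in the current block: 1800 + 1 × 1798 = 3598 frames.
Within the current minute: 31 × 30 + 20 − 2 = 948 (labels ;00/;01 skipped at this minute). Total = 71928 + 3598 + 948 = 76474.

76474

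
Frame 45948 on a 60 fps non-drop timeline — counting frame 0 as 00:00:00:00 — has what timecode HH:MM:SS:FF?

45948 ÷ 60 = 765 full seconds, remainder 48 frames.
765 s = 0 h 12 min 45 s.
Timecode: 00:12:45:48.

00:12:45:48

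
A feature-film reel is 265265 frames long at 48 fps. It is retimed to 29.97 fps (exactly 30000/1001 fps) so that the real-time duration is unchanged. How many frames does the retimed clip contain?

Target frames = source frames × (target rate / source rate) = 265265 × (30000/1001)/(48) = 265265 × 625/1001 = 165625.

165625 frames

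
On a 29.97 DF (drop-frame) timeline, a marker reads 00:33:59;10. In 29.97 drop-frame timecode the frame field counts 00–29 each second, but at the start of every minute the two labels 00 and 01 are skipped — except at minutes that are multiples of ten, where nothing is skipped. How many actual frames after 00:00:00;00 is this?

Complete 10-minute blocks: 3, each 17982 frames → 53946.
Remaining 3 whole minutes in the current block: 1800 + 2 × 1798 = 5396 frames.
Within the current minute: 59 × 30 + 10 − 2 = 1778 (labels ;00/;01 skipped at this minute). Total = 53946 + 5396 + 1778 = 61120.

61120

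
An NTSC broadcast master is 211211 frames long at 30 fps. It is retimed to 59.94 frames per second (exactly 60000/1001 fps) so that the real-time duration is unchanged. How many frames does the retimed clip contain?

Target frames = source frames × (target rate / source rate) = 211211 × (60000/1001)/(30) = 211211 × 2000/1001 = 422000.

422000 frames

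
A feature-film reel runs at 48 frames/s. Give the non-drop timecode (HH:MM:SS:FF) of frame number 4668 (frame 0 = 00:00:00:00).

4668 ÷ 48 = 97 full seconds, remainder 12 frames.
97 s = 0 h 1 min 37 s.
Timecode: 00:01:37:12.

00:01:37:12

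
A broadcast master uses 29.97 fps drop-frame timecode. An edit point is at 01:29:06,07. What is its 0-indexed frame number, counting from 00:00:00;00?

Complete 10-minute blocks: 8, each 17982 frames → 143856.
Remaining 9 whole minutes in the current block: 1800 + 8 × 1798 = 16184 frames.
Within the current minute: 6 × 30 + 7 − 2 = 185 (labels ;00/;01 skipped at this minute). Total = 143856 + 16184 + 185 = 160225.

160225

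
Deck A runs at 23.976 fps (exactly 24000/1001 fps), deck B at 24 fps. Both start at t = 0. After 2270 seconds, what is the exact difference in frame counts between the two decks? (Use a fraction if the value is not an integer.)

54480/1001 frames

A emits 24000/1001 × 2270 = 54480000/1001 frames; B emits 24 × 2270 = 54480.
Difference = 54480/1001 frames (≈ 54.4256); B is ahead of A.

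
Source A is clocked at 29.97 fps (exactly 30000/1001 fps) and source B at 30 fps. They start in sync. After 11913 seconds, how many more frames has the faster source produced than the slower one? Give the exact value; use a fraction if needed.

32490/91 frames

A emits 30000/1001 × 11913 = 32490000/91 frames; B emits 30 × 11913 = 357390.
Difference = 32490/91 frames (≈ 357.0330); B is ahead of A.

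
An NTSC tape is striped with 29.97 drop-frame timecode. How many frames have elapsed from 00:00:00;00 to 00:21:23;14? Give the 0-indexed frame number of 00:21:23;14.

As if non-drop at 30 labels/s: (0 × 3600 + 21 × 60 + 23) × 30 + 14 = 38504.
Minute boundaries passed: 21; those not divisible by 10: 21 − 2 = 19; dropped labels = 2 × 19 = 38.
Actual frame index = 38504 − 38 = 38466.

38466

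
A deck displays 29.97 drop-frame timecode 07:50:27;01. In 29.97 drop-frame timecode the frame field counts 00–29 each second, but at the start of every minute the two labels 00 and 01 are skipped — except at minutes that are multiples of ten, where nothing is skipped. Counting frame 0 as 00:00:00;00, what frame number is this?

845965

Complete 10-minute blocks: 47, each 17982 frames → 845154.
Remaining 0 whole minutes in the current block: 0 frames.
Within the current minute: 27 × 30 + 1 = 811. Total = 845154 + 0 + 811 = 845965.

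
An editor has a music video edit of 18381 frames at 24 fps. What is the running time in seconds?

765.875 seconds

Running time = 18381 / (24) = 765.875 s.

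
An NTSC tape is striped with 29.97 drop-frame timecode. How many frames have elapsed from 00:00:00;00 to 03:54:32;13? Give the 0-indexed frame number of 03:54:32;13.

As if non-drop at 30 labels/s: (3 × 3600 + 54 × 60 + 32) × 30 + 13 = 422173.
Minute boundaries passed: 234; those not divisible by 10: 234 − 23 = 211; dropped labels = 2 × 211 = 422.
Actual frame index = 422173 − 422 = 421751.

421751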